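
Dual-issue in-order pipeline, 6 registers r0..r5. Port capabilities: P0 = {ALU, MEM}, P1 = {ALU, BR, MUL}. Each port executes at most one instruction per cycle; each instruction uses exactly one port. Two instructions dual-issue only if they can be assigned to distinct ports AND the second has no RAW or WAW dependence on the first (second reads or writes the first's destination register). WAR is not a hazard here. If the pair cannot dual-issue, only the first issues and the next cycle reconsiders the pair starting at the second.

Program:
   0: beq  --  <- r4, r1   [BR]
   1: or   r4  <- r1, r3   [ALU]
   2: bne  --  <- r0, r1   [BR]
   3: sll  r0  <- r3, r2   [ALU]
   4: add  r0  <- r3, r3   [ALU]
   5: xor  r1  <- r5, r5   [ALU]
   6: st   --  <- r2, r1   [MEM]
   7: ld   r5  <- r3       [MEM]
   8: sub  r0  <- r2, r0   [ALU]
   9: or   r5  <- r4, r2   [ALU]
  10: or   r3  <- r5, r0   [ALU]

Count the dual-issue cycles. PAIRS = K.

[0] i0+i1  beq/or  -- dual
[1] i2+i3  bne/sll  -- dual
[2] i4+i5  add/xor  -- dual
[3] i6  st  -- no-port MEM/MEM
[4] i7+i8  ld/sub  -- dual
[5] i9  or  -- RAW r5
[6] i10  or  -- tail

PAIRS = 4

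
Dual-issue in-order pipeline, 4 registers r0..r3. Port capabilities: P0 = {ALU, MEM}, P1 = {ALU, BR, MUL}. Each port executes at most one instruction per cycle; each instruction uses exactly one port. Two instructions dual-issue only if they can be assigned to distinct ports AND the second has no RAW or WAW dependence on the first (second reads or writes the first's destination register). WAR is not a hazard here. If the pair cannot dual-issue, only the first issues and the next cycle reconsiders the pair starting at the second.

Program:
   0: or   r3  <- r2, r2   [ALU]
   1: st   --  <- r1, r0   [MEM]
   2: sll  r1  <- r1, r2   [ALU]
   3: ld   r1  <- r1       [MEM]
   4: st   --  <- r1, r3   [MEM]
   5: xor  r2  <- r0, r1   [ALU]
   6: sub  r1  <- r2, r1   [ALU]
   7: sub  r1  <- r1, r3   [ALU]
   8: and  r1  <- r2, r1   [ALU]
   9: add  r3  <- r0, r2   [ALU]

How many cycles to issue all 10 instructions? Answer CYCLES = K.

[0] i0&i1  or.ALU;st.MEM  -- pair
[1] i2  sll.ALU  -- RAW+WAW r1
[2] i3  ld.MEM  -- no-port MEM/MEM
[3] i4&i5  st.MEM;xor.ALU  -- pair
[4] i6  sub.ALU  -- RAW+WAW r1
[5] i7  sub.ALU  -- RAW+WAW r1
[6] i8&i9  and.ALU;add.ALU  -- pair

CYCLES = 7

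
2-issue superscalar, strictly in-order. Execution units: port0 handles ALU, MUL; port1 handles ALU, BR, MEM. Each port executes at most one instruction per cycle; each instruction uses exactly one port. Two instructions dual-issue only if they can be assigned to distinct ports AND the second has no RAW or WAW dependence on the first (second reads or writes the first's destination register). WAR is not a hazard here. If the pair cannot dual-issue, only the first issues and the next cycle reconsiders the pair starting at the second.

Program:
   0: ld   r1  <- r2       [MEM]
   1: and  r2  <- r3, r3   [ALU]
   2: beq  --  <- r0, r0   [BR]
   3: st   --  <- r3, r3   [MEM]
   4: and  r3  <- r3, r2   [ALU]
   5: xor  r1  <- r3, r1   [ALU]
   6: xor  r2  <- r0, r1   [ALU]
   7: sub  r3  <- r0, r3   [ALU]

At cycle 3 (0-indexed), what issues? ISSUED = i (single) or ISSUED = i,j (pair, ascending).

#0 head=0: ld.MEM;and.ALU i0&i1 dual
#1 head=2: beq.BR i2 no-port BR/MEM
#2 head=3: st.MEM;and.ALU i3&i4 dual
#3 head=5: xor.ALU i5 RAW r1
#4 head=6: xor.ALU;sub.ALU i6&i7 dual

ISSUED = 5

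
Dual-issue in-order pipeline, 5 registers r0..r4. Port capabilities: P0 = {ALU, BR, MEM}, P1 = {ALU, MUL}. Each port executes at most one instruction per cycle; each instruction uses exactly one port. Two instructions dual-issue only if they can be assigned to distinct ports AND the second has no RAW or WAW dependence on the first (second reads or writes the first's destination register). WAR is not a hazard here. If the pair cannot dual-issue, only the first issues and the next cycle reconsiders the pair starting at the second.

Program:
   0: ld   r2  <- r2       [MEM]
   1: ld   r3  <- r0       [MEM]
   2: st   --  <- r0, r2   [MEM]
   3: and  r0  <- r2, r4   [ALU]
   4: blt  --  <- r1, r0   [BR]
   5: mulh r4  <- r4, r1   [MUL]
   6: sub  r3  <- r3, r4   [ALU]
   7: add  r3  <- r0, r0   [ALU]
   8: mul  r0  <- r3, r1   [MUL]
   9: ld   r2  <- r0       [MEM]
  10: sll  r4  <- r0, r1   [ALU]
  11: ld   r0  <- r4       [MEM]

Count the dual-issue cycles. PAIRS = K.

0. ld @i0  | no-port MEM/MEM
1. ld @i1  | no-port MEM/MEM
2. st and @i2+i3  | dual
3. blt mulh @i4+i5  | dual
4. sub @i6  | WAW r3
5. add @i7  | RAW r3
6. mul @i8  | RAW r0
7. ld sll @i9+i10  | dual
8. ld @i11  | tail

PAIRS = 3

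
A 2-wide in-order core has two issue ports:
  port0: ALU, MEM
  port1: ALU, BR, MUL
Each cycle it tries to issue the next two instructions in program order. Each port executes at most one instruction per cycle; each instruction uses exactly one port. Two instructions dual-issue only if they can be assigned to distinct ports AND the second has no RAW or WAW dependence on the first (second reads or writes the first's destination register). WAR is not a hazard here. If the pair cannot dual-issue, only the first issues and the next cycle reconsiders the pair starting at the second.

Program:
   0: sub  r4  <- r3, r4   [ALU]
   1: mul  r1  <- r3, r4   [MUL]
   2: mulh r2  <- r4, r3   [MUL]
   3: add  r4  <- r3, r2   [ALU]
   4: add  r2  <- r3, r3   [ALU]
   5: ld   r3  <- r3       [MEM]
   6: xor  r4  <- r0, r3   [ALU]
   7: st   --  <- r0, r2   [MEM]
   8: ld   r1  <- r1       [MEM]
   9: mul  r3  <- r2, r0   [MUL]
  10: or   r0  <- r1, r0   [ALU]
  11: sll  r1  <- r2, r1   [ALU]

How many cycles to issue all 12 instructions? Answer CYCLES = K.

CYCLES = 8

t=0 i0:sub ; RAW r4
t=1 i1:mul ; no-port MUL/MUL
t=2 i2:mulh ; RAW r2
t=3 i3&i4:add add ; 2-wide
t=4 i5:ld ; RAW r3
t=5 i6&i7:xor st ; 2-wide
t=6 i8&i9:ld mul ; 2-wide
t=7 i10&i11:or sll ; 2-wide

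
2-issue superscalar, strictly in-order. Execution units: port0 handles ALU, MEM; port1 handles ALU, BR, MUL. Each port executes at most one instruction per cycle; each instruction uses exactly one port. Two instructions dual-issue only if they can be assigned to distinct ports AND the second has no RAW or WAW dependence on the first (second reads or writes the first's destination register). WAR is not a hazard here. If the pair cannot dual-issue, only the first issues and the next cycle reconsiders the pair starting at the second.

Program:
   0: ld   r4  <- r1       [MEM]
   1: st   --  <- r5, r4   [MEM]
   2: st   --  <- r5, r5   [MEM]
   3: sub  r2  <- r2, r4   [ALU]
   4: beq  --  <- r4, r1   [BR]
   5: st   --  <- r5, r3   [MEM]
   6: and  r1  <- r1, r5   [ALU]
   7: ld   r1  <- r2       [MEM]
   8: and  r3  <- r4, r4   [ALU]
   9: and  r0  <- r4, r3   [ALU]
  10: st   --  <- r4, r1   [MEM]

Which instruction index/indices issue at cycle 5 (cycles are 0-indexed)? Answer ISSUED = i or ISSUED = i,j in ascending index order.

ISSUED = 7,8

0. ld.MEM @i0  | no-port MEM/MEM
1. st.MEM @i1  | no-port MEM/MEM
2. st.MEM+sub.ALU @i2,i3  | dual
3. beq.BR+st.MEM @i4,i5  | dual
4. and.ALU @i6  | WAW r1
5. ld.MEM+and.ALU @i7,i8  | dual
6. and.ALU+st.MEM @i9,i10  | dual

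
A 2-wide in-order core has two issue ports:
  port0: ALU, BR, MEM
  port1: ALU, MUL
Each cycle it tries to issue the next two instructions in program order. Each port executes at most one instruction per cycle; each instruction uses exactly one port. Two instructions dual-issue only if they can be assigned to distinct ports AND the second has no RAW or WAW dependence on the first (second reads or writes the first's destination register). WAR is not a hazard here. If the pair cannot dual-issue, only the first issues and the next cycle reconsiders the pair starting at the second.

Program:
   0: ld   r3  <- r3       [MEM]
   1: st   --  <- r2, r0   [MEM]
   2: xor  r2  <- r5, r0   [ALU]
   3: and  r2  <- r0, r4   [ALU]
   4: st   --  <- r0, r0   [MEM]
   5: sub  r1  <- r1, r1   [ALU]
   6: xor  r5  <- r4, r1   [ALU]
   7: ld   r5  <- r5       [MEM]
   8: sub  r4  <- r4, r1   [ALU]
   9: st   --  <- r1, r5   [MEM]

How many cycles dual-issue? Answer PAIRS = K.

0. ld @i0  | no-port MEM/MEM
1. st/xor @i1+i2  | dual
2. and/st @i3+i4  | dual
3. sub @i5  | RAW r1
4. xor @i6  | RAW+WAW r5
5. ld/sub @i7+i8  | dual
6. st @i9  | tail

PAIRS = 3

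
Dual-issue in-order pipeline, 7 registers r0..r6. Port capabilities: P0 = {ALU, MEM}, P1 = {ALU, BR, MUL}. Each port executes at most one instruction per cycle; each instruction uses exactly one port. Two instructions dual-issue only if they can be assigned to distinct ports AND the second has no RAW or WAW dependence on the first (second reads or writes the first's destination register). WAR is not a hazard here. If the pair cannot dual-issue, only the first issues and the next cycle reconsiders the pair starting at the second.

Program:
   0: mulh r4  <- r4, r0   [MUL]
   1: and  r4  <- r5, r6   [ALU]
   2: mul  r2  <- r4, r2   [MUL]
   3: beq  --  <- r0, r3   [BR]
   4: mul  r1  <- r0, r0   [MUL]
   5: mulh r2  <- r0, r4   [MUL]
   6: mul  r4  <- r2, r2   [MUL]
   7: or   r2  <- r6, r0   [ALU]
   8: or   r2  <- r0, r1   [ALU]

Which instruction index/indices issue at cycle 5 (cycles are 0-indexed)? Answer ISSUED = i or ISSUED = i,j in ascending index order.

ISSUED = 5

[0] i0  mulh.MUL  -- WAW r4
[1] i1  and.ALU  -- RAW r4
[2] i2  mul.MUL  -- no-port MUL/BR
[3] i3  beq.BR  -- no-port BR/MUL
[4] i4  mul.MUL  -- no-port MUL/MUL
[5] i5  mulh.MUL  -- no-port MUL/MUL
[6] i6+i7  mul.MUL+or.ALU  -- 2-wide
[7] i8  or.ALU  -- tail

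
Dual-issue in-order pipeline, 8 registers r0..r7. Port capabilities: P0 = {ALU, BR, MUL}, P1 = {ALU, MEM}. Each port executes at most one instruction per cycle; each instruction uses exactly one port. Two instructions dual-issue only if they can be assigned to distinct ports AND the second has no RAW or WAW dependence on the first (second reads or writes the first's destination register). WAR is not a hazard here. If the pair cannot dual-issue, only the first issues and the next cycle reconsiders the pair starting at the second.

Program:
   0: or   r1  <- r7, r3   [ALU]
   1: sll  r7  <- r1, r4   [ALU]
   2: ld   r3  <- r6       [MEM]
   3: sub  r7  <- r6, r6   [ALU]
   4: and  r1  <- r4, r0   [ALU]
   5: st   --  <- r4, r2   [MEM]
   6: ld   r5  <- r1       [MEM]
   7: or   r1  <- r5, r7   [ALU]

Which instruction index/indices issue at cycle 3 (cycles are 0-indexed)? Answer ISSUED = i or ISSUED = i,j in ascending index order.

ISSUED = 5

  cy0 -> i0 (or) RAW r1
  cy1 -> i1,i2 (sll/ld) pair
  cy2 -> i3,i4 (sub/and) pair
  cy3 -> i5 (st) no-port MEM/MEM
  cy4 -> i6 (ld) RAW r5
  cy5 -> i7 (or) tail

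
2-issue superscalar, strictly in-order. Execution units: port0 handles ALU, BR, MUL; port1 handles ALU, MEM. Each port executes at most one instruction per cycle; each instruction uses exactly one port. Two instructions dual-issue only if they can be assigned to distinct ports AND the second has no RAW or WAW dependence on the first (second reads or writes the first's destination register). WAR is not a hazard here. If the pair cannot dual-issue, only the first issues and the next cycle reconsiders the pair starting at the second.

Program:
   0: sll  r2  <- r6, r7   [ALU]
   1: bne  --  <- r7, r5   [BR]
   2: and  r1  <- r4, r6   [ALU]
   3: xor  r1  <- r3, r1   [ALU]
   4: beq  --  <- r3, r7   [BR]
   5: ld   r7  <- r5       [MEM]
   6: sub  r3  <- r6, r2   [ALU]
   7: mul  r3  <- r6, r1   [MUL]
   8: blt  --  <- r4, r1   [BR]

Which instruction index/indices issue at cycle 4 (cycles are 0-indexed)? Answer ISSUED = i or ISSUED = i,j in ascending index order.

ISSUED = 7

c0: i0,i1 sll bne  2-wide
c1: i2 and  RAW+WAW r1
c2: i3,i4 xor beq  2-wide
c3: i5,i6 ld sub  2-wide
c4: i7 mul  no-port MUL/BR
c5: i8 blt  tail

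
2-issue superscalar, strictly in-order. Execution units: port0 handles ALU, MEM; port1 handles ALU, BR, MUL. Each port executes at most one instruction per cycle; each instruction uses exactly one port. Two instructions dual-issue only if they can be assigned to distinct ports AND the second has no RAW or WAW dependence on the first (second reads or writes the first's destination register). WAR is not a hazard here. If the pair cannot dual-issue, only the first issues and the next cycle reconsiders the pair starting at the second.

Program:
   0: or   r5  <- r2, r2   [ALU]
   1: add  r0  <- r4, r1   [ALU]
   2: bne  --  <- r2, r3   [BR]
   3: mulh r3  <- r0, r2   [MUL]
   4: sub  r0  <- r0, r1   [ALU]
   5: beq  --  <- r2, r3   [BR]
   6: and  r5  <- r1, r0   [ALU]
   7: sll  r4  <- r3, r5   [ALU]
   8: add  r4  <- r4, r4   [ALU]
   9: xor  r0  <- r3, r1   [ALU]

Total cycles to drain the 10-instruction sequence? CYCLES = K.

CYCLES = 6

  cy0 -> i0+i1 (or add) dual
  cy1 -> i2 (bne) no-port BR/MUL
  cy2 -> i3+i4 (mulh sub) dual
  cy3 -> i5+i6 (beq and) dual
  cy4 -> i7 (sll) RAW+WAW r4
  cy5 -> i8+i9 (add xor) dual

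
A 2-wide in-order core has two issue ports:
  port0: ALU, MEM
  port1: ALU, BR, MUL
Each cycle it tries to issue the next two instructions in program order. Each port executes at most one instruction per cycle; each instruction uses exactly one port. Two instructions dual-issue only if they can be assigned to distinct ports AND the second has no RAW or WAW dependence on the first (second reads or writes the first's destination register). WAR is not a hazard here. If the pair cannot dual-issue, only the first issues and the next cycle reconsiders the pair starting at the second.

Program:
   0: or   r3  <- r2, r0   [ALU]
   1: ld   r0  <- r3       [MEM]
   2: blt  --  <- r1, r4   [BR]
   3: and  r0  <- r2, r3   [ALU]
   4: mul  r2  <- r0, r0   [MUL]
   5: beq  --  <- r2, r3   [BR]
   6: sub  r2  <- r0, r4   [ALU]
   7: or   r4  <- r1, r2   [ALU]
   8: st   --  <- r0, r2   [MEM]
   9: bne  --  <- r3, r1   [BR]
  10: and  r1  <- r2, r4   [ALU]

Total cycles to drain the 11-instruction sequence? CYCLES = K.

CYCLES = 7

[0] i0  or.ALU  -- RAW r3
[1] i1&i2  ld.MEM+blt.BR  -- pair
[2] i3  and.ALU  -- RAW r0
[3] i4  mul.MUL  -- no-port MUL/BR
[4] i5&i6  beq.BR+sub.ALU  -- pair
[5] i7&i8  or.ALU+st.MEM  -- pair
[6] i9&i10  bne.BR+and.ALU  -- pair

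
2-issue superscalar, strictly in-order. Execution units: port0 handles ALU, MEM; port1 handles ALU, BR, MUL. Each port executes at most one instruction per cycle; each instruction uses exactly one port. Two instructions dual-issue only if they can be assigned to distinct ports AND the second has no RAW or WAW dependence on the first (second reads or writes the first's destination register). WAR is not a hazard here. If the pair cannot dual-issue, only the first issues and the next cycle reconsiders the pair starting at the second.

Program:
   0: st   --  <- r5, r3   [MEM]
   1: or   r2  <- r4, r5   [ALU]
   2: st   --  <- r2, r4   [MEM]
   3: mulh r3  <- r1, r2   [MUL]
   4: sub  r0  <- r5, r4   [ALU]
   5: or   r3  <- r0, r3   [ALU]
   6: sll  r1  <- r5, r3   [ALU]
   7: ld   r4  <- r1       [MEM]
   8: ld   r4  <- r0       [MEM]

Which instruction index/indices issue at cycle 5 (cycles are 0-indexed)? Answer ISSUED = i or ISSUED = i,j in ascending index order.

t=0 i0&i1:st/or ; pair
t=1 i2&i3:st/mulh ; pair
t=2 i4:sub ; RAW r0
t=3 i5:or ; RAW r3
t=4 i6:sll ; RAW r1
t=5 i7:ld ; no-port MEM/MEM
t=6 i8:ld ; tail

ISSUED = 7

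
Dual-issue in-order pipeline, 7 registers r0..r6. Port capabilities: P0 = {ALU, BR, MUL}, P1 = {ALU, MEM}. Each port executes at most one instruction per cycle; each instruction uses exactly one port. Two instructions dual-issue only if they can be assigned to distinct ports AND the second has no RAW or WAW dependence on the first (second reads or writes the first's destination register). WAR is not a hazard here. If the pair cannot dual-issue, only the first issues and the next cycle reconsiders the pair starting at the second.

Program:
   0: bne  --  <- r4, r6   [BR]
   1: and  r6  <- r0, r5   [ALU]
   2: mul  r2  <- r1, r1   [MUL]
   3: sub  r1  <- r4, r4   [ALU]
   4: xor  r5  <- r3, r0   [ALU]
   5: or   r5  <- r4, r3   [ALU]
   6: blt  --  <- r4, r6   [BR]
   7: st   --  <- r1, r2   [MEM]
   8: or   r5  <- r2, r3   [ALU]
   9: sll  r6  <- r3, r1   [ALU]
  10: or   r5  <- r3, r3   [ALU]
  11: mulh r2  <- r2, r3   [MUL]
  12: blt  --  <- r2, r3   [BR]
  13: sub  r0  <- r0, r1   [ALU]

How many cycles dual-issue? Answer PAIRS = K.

t=0 i0/i1:bne+and ; pair
t=1 i2/i3:mul+sub ; pair
t=2 i4:xor ; WAW r5
t=3 i5/i6:or+blt ; pair
t=4 i7/i8:st+or ; pair
t=5 i9/i10:sll+or ; pair
t=6 i11:mulh ; no-port MUL/BR
t=7 i12/i13:blt+sub ; pair

PAIRS = 6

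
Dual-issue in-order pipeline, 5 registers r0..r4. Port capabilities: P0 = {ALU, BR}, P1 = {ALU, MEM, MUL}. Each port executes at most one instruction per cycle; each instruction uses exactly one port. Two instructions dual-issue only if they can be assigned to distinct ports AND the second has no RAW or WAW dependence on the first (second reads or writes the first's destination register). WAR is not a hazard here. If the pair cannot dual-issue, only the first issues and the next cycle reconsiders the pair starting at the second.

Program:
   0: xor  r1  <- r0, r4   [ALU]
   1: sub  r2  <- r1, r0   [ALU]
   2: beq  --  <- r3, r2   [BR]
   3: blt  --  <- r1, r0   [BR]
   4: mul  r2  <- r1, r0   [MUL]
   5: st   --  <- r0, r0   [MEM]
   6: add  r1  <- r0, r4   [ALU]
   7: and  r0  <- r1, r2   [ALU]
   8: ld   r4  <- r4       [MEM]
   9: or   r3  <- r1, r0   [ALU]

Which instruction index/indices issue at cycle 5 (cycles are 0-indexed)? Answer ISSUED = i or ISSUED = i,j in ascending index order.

[0] i0  xor.ALU  -- RAW r1
[1] i1  sub.ALU  -- RAW r2
[2] i2  beq.BR  -- no-port BR/BR
[3] i3+i4  blt.BR+mul.MUL  -- 2-wide
[4] i5+i6  st.MEM+add.ALU  -- 2-wide
[5] i7+i8  and.ALU+ld.MEM  -- 2-wide
[6] i9  or.ALU  -- tail

ISSUED = 7,8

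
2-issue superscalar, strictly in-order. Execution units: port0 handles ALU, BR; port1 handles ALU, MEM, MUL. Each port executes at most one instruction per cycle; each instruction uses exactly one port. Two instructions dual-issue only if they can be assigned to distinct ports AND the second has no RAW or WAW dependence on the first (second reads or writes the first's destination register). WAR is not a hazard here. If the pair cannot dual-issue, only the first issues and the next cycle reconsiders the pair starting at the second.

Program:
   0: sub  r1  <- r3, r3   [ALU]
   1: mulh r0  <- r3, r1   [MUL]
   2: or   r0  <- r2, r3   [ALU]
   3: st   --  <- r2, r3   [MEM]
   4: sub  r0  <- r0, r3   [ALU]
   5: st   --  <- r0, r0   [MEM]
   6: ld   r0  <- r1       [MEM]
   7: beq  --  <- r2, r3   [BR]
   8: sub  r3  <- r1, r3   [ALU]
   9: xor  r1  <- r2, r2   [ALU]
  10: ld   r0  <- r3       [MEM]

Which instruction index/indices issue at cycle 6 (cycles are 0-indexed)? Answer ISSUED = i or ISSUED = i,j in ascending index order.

c0: i0 sub.ALU  RAW r1
c1: i1 mulh.MUL  WAW r0
c2: i2/i3 or.ALU st.MEM  2-wide
c3: i4 sub.ALU  RAW r0
c4: i5 st.MEM  no-port MEM/MEM
c5: i6/i7 ld.MEM beq.BR  2-wide
c6: i8/i9 sub.ALU xor.ALU  2-wide
c7: i10 ld.MEM  tail

ISSUED = 8,9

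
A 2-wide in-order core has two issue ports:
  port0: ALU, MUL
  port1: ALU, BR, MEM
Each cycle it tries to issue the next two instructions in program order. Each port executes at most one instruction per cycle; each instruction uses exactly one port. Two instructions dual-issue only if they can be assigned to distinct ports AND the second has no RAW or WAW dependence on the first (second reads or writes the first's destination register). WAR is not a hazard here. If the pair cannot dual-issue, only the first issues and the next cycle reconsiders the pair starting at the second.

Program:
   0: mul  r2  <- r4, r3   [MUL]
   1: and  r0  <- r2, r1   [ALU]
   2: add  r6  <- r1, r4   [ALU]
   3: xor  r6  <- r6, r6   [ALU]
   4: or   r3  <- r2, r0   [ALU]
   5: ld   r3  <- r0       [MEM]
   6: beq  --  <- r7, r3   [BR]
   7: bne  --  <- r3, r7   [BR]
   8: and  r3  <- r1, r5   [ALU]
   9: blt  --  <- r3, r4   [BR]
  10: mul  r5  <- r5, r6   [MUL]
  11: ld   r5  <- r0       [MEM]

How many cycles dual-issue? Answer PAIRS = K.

t=0 i0:mul ; RAW r2
t=1 i1+i2:and;add ; pair
t=2 i3+i4:xor;or ; pair
t=3 i5:ld ; no-port MEM/BR
t=4 i6:beq ; no-port BR/BR
t=5 i7+i8:bne;and ; pair
t=6 i9+i10:blt;mul ; pair
t=7 i11:ld ; tail

PAIRS = 4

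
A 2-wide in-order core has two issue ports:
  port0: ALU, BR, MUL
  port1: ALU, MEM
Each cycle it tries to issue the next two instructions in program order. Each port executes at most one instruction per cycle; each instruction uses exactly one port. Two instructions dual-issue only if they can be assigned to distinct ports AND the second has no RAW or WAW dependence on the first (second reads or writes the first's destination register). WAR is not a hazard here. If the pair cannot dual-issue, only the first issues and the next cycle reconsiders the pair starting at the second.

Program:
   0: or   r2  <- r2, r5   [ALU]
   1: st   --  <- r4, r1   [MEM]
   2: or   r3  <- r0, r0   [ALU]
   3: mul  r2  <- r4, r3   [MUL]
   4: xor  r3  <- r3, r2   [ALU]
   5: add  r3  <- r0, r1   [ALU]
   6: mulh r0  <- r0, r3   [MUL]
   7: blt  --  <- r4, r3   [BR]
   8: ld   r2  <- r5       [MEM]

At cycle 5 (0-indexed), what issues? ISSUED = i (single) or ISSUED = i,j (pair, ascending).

c0: i0,i1 or.ALU st.MEM  pair
c1: i2 or.ALU  RAW r3
c2: i3 mul.MUL  RAW r2
c3: i4 xor.ALU  WAW r3
c4: i5 add.ALU  RAW r3
c5: i6 mulh.MUL  no-port MUL/BR
c6: i7,i8 blt.BR ld.MEM  pair

ISSUED = 6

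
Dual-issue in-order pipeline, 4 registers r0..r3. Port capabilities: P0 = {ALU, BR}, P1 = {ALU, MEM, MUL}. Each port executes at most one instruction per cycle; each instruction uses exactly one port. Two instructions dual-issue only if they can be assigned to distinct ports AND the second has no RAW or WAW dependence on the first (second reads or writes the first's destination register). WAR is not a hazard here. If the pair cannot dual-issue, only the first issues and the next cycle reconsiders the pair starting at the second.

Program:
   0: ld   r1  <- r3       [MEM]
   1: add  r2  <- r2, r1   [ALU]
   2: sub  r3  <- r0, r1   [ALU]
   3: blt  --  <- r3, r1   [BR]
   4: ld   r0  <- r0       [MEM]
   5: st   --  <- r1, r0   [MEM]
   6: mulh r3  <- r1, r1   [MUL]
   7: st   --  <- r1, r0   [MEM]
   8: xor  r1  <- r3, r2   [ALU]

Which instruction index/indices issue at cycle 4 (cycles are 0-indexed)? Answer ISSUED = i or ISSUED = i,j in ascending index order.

c0: i0 ld  RAW r1
c1: i1/i2 add sub  dual
c2: i3/i4 blt ld  dual
c3: i5 st  no-port MEM/MUL
c4: i6 mulh  no-port MUL/MEM
c5: i7/i8 st xor  dual

ISSUED = 6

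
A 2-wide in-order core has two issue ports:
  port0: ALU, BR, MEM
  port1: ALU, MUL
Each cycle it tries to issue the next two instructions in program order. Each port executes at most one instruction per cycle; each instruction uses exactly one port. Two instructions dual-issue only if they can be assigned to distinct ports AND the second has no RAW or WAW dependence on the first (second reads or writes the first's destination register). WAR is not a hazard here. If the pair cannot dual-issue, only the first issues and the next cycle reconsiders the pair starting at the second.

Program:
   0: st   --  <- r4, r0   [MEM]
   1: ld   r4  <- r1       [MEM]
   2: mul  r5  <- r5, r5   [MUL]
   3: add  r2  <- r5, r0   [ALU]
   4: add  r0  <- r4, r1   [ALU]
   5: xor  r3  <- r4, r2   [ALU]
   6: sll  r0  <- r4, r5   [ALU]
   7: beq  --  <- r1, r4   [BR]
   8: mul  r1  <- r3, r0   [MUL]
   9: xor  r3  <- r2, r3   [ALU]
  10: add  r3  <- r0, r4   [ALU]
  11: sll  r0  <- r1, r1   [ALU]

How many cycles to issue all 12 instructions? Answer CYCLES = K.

CYCLES = 7

  cy0 -> i0 (st.MEM) no-port MEM/MEM
  cy1 -> i1/i2 (ld.MEM/mul.MUL) 2-wide
  cy2 -> i3/i4 (add.ALU/add.ALU) 2-wide
  cy3 -> i5/i6 (xor.ALU/sll.ALU) 2-wide
  cy4 -> i7/i8 (beq.BR/mul.MUL) 2-wide
  cy5 -> i9 (xor.ALU) WAW r3
  cy6 -> i10/i11 (add.ALU/sll.ALU) 2-wide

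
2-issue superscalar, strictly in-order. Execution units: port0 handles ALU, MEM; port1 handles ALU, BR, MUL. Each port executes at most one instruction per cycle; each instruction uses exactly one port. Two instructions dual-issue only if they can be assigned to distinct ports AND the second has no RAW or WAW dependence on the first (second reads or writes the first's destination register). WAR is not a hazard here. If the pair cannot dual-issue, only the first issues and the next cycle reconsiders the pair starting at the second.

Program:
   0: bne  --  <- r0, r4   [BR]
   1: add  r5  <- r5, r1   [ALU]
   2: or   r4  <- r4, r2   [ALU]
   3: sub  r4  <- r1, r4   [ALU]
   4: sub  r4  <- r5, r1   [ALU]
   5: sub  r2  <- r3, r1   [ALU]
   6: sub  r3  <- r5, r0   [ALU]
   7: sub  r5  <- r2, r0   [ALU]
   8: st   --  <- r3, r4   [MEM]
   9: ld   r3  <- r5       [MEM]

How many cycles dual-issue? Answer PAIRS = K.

0. bne add @i0,i1  | 2-wide
1. or @i2  | RAW+WAW r4
2. sub @i3  | WAW r4
3. sub sub @i4,i5  | 2-wide
4. sub sub @i6,i7  | 2-wide
5. st @i8  | no-port MEM/MEM
6. ld @i9  | tail

PAIRS = 3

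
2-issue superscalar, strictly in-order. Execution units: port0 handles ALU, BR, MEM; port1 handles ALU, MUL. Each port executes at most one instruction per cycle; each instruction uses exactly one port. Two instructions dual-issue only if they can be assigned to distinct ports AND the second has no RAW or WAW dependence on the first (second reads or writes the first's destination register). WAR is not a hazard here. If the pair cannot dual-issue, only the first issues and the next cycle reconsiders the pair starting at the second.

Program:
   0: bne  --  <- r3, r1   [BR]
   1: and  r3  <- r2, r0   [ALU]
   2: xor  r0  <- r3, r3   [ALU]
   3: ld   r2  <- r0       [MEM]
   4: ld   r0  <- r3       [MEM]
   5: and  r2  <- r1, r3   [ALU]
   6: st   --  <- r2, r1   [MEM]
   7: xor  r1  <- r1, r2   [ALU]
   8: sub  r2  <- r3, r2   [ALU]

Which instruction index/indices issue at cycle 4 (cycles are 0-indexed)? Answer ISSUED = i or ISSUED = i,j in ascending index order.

ISSUED = 6,7

#0 head=0: bne and i0,i1 2-wide
#1 head=2: xor i2 RAW r0
#2 head=3: ld i3 no-port MEM/MEM
#3 head=4: ld and i4,i5 2-wide
#4 head=6: st xor i6,i7 2-wide
#5 head=8: sub i8 tail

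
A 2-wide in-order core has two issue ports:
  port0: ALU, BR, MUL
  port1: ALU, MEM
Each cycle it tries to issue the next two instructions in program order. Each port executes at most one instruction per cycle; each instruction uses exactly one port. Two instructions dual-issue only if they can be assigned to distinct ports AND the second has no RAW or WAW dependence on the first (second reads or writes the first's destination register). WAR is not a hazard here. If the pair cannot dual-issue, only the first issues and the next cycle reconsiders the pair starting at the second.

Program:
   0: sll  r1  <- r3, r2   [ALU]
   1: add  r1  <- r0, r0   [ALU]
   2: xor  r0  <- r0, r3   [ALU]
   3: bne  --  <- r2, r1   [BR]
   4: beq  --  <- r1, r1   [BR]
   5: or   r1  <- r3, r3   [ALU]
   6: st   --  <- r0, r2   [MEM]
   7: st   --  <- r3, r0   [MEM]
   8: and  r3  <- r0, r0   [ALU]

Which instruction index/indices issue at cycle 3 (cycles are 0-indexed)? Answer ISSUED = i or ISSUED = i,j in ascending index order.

  cy0 -> i0 (sll) WAW r1
  cy1 -> i1+i2 (add/xor) dual
  cy2 -> i3 (bne) no-port BR/BR
  cy3 -> i4+i5 (beq/or) dual
  cy4 -> i6 (st) no-port MEM/MEM
  cy5 -> i7+i8 (st/and) dual

ISSUED = 4,5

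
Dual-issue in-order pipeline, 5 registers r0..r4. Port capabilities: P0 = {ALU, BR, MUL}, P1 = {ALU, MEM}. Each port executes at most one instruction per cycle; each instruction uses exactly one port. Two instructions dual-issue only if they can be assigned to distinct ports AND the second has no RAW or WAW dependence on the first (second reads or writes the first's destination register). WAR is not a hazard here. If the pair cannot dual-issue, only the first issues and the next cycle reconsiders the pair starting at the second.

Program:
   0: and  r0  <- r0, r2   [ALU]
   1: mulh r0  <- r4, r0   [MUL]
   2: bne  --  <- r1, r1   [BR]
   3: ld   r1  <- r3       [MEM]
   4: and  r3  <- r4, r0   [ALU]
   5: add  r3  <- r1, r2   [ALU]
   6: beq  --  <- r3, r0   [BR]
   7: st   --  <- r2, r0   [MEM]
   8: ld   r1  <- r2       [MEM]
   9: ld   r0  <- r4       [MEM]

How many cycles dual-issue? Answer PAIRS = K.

0. and.ALU @i0  | RAW+WAW r0
1. mulh.MUL @i1  | no-port MUL/BR
2. bne.BR;ld.MEM @i2&i3  | pair
3. and.ALU @i4  | WAW r3
4. add.ALU @i5  | RAW r3
5. beq.BR;st.MEM @i6&i7  | pair
6. ld.MEM @i8  | no-port MEM/MEM
7. ld.MEM @i9  | tail

PAIRS = 2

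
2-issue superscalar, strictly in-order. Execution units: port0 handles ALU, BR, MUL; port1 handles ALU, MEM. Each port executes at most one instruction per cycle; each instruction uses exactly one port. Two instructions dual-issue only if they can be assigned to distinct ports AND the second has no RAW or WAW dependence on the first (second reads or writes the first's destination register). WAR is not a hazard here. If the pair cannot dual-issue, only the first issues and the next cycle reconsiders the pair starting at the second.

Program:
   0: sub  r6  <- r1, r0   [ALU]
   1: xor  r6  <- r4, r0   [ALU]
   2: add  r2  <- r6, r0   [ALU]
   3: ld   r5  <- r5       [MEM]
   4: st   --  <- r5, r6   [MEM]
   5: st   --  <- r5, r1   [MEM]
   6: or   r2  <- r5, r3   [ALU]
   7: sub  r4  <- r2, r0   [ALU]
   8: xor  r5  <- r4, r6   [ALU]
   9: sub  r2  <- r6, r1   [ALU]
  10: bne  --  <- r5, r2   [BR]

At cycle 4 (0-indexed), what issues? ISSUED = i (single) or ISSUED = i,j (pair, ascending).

c0: i0 sub  WAW r6
c1: i1 xor  RAW r6
c2: i2&i3 add;ld  pair
c3: i4 st  no-port MEM/MEM
c4: i5&i6 st;or  pair
c5: i7 sub  RAW r4
c6: i8&i9 xor;sub  pair
c7: i10 bne  tail

ISSUED = 5,6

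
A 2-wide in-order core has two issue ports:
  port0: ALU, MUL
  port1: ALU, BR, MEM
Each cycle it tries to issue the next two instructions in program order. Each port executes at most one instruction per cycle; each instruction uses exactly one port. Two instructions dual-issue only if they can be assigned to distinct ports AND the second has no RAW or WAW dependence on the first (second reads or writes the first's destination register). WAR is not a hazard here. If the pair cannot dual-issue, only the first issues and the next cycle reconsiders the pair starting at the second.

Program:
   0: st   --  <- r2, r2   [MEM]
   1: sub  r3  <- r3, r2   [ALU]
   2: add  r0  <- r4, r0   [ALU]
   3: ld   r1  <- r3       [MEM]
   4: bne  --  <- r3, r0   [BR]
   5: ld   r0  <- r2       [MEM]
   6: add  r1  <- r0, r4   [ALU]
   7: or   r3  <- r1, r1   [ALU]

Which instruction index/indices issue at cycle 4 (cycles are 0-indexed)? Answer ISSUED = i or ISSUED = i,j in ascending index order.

c0: i0+i1 st+sub  2-wide
c1: i2+i3 add+ld  2-wide
c2: i4 bne  no-port BR/MEM
c3: i5 ld  RAW r0
c4: i6 add  RAW r1
c5: i7 or  tail

ISSUED = 6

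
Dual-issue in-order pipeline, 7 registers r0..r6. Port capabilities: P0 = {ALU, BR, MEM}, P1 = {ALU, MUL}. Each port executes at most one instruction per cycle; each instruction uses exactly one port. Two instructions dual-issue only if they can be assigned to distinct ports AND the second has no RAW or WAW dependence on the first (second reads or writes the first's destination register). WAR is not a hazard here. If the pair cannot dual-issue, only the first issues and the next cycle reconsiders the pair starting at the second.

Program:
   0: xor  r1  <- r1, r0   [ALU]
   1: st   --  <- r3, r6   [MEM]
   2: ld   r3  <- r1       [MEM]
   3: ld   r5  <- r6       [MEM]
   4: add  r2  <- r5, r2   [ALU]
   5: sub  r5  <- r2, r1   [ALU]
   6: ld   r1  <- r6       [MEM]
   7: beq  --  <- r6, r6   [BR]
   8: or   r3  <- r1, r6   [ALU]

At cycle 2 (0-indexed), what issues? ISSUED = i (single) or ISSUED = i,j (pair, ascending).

0. xor.ALU/st.MEM @i0,i1  | dual
1. ld.MEM @i2  | no-port MEM/MEM
2. ld.MEM @i3  | RAW r5
3. add.ALU @i4  | RAW r2
4. sub.ALU/ld.MEM @i5,i6  | dual
5. beq.BR/or.ALU @i7,i8  | dual

ISSUED = 3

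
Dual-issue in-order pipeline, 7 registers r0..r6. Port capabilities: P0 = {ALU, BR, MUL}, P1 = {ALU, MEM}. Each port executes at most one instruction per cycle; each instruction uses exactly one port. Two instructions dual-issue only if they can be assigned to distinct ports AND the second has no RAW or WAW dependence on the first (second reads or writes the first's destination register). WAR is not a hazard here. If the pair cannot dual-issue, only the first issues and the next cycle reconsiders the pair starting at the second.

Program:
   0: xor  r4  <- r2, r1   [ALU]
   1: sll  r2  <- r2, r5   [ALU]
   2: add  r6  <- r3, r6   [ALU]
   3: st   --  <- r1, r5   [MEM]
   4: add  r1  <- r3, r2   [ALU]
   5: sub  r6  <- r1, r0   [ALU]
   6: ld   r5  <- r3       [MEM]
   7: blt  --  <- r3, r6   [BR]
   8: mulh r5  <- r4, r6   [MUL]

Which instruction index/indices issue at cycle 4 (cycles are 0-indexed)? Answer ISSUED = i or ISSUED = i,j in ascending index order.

  cy0 -> i0,i1 (xor sll) dual
  cy1 -> i2,i3 (add st) dual
  cy2 -> i4 (add) RAW r1
  cy3 -> i5,i6 (sub ld) dual
  cy4 -> i7 (blt) no-port BR/MUL
  cy5 -> i8 (mulh) tail

ISSUED = 7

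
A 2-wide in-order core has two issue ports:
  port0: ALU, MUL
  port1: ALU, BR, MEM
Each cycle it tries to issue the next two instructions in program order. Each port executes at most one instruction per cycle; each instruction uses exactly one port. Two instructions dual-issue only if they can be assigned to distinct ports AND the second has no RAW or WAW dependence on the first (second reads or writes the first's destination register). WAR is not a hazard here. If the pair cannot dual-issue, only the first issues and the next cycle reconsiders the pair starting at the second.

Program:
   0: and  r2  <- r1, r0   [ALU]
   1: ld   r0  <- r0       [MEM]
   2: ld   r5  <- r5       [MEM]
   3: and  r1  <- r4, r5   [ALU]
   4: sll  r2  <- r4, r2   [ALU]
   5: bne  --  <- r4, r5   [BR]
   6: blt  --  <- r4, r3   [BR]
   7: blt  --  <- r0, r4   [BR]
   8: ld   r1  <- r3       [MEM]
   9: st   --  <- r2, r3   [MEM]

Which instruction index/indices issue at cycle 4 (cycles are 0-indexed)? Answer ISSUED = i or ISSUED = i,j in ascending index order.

t=0 i0&i1:and.ALU;ld.MEM ; 2-wide
t=1 i2:ld.MEM ; RAW r5
t=2 i3&i4:and.ALU;sll.ALU ; 2-wide
t=3 i5:bne.BR ; no-port BR/BR
t=4 i6:blt.BR ; no-port BR/BR
t=5 i7:blt.BR ; no-port BR/MEM
t=6 i8:ld.MEM ; no-port MEM/MEM
t=7 i9:st.MEM ; tail

ISSUED = 6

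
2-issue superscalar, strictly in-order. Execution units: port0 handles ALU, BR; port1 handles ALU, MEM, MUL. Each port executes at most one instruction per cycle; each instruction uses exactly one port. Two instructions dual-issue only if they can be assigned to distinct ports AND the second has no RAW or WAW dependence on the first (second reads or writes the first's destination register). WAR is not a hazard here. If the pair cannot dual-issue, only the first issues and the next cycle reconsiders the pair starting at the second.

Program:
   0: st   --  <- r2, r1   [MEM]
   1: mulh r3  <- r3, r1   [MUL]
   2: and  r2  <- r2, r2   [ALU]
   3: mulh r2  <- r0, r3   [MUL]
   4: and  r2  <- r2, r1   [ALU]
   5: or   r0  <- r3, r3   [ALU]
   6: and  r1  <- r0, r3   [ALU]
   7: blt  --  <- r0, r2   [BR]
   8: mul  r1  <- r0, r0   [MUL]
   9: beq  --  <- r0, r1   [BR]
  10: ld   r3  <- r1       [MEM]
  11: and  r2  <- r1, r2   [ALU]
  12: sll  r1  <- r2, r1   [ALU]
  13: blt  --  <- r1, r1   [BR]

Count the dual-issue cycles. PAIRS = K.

PAIRS = 4

#0 head=0: st i0 no-port MEM/MUL
#1 head=1: mulh/and i1&i2 dual
#2 head=3: mulh i3 RAW+WAW r2
#3 head=4: and/or i4&i5 dual
#4 head=6: and/blt i6&i7 dual
#5 head=8: mul i8 RAW r1
#6 head=9: beq/ld i9&i10 dual
#7 head=11: and i11 RAW r2
#8 head=12: sll i12 RAW r1
#9 head=13: blt i13 tail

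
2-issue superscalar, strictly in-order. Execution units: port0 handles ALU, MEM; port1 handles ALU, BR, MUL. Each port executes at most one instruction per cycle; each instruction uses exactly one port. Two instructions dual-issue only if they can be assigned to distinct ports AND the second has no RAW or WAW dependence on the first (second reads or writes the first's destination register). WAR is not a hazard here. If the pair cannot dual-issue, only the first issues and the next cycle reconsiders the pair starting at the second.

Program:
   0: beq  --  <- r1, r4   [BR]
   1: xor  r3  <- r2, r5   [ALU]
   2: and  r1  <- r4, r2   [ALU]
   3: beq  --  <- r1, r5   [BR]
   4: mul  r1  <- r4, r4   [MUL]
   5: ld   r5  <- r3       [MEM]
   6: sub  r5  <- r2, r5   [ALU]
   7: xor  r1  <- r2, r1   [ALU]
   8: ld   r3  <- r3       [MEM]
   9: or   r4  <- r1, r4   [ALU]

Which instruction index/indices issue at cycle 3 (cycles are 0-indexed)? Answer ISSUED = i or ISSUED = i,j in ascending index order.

t=0 i0+i1:beq.BR;xor.ALU ; dual
t=1 i2:and.ALU ; RAW r1
t=2 i3:beq.BR ; no-port BR/MUL
t=3 i4+i5:mul.MUL;ld.MEM ; dual
t=4 i6+i7:sub.ALU;xor.ALU ; dual
t=5 i8+i9:ld.MEM;or.ALU ; dual

ISSUED = 4,5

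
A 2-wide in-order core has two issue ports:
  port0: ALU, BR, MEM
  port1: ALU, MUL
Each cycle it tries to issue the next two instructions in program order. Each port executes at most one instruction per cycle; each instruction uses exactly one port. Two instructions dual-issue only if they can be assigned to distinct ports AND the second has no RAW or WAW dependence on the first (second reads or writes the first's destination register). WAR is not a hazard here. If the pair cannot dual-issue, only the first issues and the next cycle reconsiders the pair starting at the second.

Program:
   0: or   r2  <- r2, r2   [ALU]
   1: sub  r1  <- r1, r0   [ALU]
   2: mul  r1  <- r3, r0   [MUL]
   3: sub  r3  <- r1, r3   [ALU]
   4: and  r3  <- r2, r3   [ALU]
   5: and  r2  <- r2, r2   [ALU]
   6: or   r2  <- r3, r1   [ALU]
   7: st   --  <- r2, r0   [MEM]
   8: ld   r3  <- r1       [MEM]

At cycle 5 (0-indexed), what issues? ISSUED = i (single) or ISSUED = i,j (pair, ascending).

ISSUED = 7

#0 head=0: or.ALU+sub.ALU i0+i1 dual
#1 head=2: mul.MUL i2 RAW r1
#2 head=3: sub.ALU i3 RAW+WAW r3
#3 head=4: and.ALU+and.ALU i4+i5 dual
#4 head=6: or.ALU i6 RAW r2
#5 head=7: st.MEM i7 no-port MEM/MEM
#6 head=8: ld.MEM i8 tail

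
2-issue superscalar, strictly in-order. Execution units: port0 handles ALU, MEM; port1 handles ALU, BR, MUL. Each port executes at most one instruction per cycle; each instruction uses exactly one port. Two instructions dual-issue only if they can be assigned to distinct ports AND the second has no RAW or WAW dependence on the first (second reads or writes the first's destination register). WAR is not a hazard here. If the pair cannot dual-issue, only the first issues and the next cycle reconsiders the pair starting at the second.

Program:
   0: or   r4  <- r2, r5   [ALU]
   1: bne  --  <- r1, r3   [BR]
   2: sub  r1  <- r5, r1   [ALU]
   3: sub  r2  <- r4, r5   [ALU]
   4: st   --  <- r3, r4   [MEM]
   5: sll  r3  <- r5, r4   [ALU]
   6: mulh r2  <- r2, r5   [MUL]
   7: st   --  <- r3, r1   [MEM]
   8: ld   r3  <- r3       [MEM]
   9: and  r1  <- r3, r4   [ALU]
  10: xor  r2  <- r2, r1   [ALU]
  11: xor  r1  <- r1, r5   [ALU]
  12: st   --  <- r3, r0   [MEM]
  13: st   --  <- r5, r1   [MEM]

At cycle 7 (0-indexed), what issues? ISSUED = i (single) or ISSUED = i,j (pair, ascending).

c0: i0,i1 or/bne  dual
c1: i2,i3 sub/sub  dual
c2: i4,i5 st/sll  dual
c3: i6,i7 mulh/st  dual
c4: i8 ld  RAW r3
c5: i9 and  RAW r1
c6: i10,i11 xor/xor  dual
c7: i12 st  no-port MEM/MEM
c8: i13 st  tail

ISSUED = 12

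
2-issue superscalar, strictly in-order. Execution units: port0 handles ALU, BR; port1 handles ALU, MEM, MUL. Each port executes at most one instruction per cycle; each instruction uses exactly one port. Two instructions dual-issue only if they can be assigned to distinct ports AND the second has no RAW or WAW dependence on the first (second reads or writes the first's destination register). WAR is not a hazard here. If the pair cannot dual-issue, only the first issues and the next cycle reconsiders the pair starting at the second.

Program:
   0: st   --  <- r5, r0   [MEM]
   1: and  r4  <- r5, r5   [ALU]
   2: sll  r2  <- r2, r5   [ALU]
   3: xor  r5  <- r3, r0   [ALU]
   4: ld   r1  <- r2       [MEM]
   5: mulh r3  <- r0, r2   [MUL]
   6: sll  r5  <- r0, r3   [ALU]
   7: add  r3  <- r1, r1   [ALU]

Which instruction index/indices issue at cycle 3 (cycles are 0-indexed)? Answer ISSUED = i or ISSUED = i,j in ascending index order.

c0: i0/i1 st and  2-wide
c1: i2/i3 sll xor  2-wide
c2: i4 ld  no-port MEM/MUL
c3: i5 mulh  RAW r3
c4: i6/i7 sll add  2-wide

ISSUED = 5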